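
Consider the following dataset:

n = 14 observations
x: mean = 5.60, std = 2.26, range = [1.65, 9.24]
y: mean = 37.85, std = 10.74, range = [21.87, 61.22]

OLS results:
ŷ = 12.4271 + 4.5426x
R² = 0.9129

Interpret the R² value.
R² = 0.9129 means 91.29% of the variation in y is explained by the linear relationship with x. This indicates a strong fit.

The coefficient of determination R² is the fraction of the total variation in y that the fitted line accounts for.

Here R² = 0.9129:
- Explained: 91.29% of the variation in y
- Unexplained (residual): 100% − 91.29% = 8.71%
- Rule of thumb (below 0.3 weak; 0.3 to below 0.7 moderate; 0.7 and above strong) → strong

Note: R² says nothing about causation, and a high R² does not by itself mean the linear form is appropriate — check the residuals.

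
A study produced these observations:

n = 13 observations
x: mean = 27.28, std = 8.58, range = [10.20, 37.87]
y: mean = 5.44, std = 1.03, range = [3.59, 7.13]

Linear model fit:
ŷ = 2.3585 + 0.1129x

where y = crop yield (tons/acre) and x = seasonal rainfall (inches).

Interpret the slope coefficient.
On average, crop yield is about 0.1129 tons/acre higher for every extra inch of rainfall.

The slope coefficient β₁ = 0.1129 represents the marginal effect of rainfall on crop yield.

Interpretation:
- Rainfall up by 1 inch → predicted crop yield increases by 0.1129 tons/acre
- The effect is assumed constant over the observed range of x (linearity)
- The slope describes association in these data, not necessarily a causal effect

(β₀ = 2.3585 is the fitted value at x = 0 and is not part of the slope interpretation.)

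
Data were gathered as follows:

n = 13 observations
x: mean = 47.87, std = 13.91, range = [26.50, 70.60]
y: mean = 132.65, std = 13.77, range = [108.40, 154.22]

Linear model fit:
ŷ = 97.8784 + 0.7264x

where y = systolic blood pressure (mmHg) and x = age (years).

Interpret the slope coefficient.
On average, blood pressure is about 0.7264 mmHg higher for every extra year of age.

β₁ = 0.7264 is the change in predicted blood pressure (mmHg) per additional year of age.

Interpretation:
- Age up by 1 year → predicted blood pressure increases by 0.7264 mmHg
- This is a linear approximation: the same per-unit change is assumed across the whole observed x range
- The slope describes association in these data, not necessarily a causal effect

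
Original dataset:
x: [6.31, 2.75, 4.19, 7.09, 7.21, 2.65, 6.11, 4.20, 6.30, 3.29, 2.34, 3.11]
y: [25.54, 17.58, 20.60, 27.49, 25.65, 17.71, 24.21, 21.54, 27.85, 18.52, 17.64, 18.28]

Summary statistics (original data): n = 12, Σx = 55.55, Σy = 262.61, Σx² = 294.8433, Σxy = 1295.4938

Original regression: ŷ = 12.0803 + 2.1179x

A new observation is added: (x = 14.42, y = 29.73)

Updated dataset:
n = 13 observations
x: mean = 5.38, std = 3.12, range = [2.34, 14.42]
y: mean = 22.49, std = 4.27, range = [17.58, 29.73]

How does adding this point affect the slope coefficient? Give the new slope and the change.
Adding the point moves β₁ from 2.1179 to 1.1946, i.e. it decreases by 0.9233 (-43.6%).

x = 14.42 lies well outside the original x-range [2.34, 7.21] (x̄ ≈ 4.63), so this observation has high leverage and can move the slope substantially.

Step 1: Update the sums with the new point (n goes from 12 to 13)
Σx  = 55.55 + 14.42 = 69.97
Σy  = 262.61 + 29.73 = 292.34
Σx² = 294.8433 + 14.42² = 294.8433 + 207.9364 = 502.7797
Σxy = 1295.4938 + 14.42×29.73 = 1295.4938 + 428.7066 = 1724.2004

Step 2: Recompute the slope with b₁ = (nΣxy − ΣxΣy) / (nΣx² − (Σx)²)
Numerator   = 13×1724.2004 − 69.97×292.34 = 22414.6052 − 20455.0298 = 1959.5754
Denominator = 13×502.7797 − 69.97² = 6536.1361 − 4895.8009 = 1640.3352
b₁(new) = 1959.5754 / 1640.3352 = 1.1946

(Same formula on the original sums: (12×1295.4938 − 55.55×262.61) / (12×294.8433 − 55.55²) = 957.9401 / 452.3171 = 2.1179, matching the given fit.)

Step 3: Change in slope
Δβ₁ = 1.1946 − 2.1179 = -0.9233
Relative change = -0.9233 / 2.1179 × 100% = -43.6%
→ the slope decreases when the point is added.

A high-leverage point only changes the slope if it is off the original line; here y = 29.73 is below the original trend, so the slope decreases.
In practice: examine leverage (hᵢ) and Cook's distance rather than deleting it automatically; investigate whether it comes from the same population as the rest of the sample.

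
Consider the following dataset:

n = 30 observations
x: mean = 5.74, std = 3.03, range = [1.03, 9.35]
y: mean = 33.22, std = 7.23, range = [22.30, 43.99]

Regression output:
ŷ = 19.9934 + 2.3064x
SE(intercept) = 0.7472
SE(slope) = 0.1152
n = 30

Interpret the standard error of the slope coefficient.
SE(slope) = 0.1152 measures the uncertainty in the estimated slope. The coefficient is estimated precisely (SE/|β̂₁| = 5.0%).

SE(β̂₁) = 0.1152 says: if we drew many samples of n = 30 from the same population and refit each time, the fitted slopes would scatter with a standard deviation of roughly 0.1152 around the true β₁.

Relative precision:
- SE / |β̂₁| = 0.1152 / 2.3064 = 5.0%
- Rule of thumb (under 20%: precise; 20% to under 50%: moderately precise; 50% or more: imprecise) → precise

Link to the t-test: t = β̂₁ / SE(β̂₁) = 2.3064 / 0.1152 = 20.0208, the statistic for H₀: β₁ = 0.

What drives SE(β̂₁): more residual scatter → larger SE; larger n (here n = 30) → smaller SE.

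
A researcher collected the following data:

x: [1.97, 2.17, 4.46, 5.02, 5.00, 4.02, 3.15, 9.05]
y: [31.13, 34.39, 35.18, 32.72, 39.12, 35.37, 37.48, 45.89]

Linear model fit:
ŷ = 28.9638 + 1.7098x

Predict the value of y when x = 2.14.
ŷ = 32.6228

To predict y for x = 2.14, substitute into the regression equation:

ŷ = 28.9638 + 1.7098 × 2.14
ŷ = 28.9638 + 3.6590
ŷ = 32.6228

This is a point prediction; actual observations scatter around it by roughly the residual standard deviation.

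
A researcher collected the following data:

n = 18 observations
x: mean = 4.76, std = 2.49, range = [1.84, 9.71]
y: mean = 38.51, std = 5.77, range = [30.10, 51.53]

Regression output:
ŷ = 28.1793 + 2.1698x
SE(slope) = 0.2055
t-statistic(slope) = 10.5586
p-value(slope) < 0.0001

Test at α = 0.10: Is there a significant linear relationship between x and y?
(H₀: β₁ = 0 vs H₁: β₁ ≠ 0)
Reject H₀: p-value < 0.0001 < α = 0.10. The linear relationship is significant at the 10% level.

Hypothesis test for the slope coefficient:

H₀: β₁ = 0 (no linear relationship)
H₁: β₁ ≠ 0 (linear relationship exists)

Test statistic: t = β̂₁ / SE(β̂₁) = 2.1698 / 0.2055 = 10.5586

With df = 16, the two-sided p-value for |t| = 10.5586 is <0.0001.

Decision rule: reject H₀ if p-value < α.
p-value < 0.0001 < α = 0.10 → reject H₀.

At α = 0.10 the data do provide convincing evidence of a nonzero slope.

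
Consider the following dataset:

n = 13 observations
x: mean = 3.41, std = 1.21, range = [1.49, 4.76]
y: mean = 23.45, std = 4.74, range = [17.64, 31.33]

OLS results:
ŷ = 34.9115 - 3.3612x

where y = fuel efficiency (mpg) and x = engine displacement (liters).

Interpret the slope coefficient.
On average, fuel efficiency is about 3.3612 mpg lower for every extra liter of engine displacement.

The slope coefficient β₁ = -3.3612 represents the marginal effect of engine displacement on fuel efficiency.

Interpretation:
- Engine displacement up by 1 liter → predicted fuel efficiency decreases by 3.3612 mpg
- The effect is assumed constant over the observed range of x (linearity)
- The sign (−) gives the direction; the magnitude 3.3612 gives the size of the effect per liter

The intercept β₀ = 34.9115 is the predicted fuel efficiency when engine displacement = 0; since the smallest observed x is 1.49, this is an extrapolation and mainly anchors the line.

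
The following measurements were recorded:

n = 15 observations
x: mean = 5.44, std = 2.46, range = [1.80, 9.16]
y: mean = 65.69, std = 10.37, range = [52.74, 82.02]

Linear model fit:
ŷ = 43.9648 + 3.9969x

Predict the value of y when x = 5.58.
ŷ = 66.2675

To predict y for x = 5.58, substitute into the regression equation:

ŷ = 43.9648 + 3.9969 × 5.58
ŷ = 43.9648 + 22.3027
ŷ = 66.2675

This is the fitted mean response at that x — an individual observation would come with a wider prediction interval.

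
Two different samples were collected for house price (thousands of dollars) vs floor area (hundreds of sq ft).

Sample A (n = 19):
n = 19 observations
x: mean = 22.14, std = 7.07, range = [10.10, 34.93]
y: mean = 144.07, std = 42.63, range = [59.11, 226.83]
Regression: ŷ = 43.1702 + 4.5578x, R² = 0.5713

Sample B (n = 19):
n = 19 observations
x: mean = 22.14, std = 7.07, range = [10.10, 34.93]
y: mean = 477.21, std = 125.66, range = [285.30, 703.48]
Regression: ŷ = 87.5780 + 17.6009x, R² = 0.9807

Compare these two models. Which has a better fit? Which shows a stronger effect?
Model B has the better fit (R² = 0.9807 vs 0.5713). Model B shows the stronger effect (|β₁| = 17.6009 vs 4.5578).

Model Comparison:

Which explains more variance? (R²)
- Model A: R² = 0.5713 → 57.13% of variance in house price explained
- Model B: R² = 0.9807 → 98.07% of variance in house price explained
- 0.9807 > 0.5713 → Model B has the better fit

Which has the larger per-hundred sq ft effect? (|β₁|)
- Model A: β₁ = 4.5578 → predicted house price rises 4.5578 thousand dollars per additional hundred sq ft of floor area
- Model B: β₁ = 17.6009 → predicted house price rises 17.6009 thousand dollars per additional hundred sq ft of floor area
- |4.5578| < |17.6009| → Model B shows the stronger marginal effect

Notes:
- A better fit (higher R²) doesn't necessarily mean a more important relationship.
- R² measures how tightly points cluster around the line; β₁ measures how steep the line is — they answer different questions.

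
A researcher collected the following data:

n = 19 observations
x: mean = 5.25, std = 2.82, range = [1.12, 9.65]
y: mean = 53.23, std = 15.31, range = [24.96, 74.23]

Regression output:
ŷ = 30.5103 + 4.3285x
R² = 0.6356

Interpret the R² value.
The model explains 63.56% of the variance in y (R² = 0.6356), leaving 36.44% unexplained; the fit is moderate.

The coefficient of determination R² is the fraction of the total variation in y that the fitted line accounts for.

Here R² = 0.6356:
- Explained: 63.56% of the variation in y
- Unexplained (residual): 100% − 63.56% = 36.44%
- Rule of thumb (below 0.3 weak; 0.3 to below 0.7 moderate; 0.7 and above strong) → moderate

Calculation: R² = 1 − (SS_res / SS_tot), where SS_res is the sum of squared residuals and SS_tot the total sum of squares.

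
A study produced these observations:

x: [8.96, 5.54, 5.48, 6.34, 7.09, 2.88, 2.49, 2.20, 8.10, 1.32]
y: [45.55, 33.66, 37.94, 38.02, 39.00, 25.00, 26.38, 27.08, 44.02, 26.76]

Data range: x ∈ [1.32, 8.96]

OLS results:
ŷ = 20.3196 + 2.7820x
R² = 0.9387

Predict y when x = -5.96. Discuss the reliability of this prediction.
ŷ = 3.7389, but this is extrapolation (below the data range [1.32, 8.96]) and may be unreliable.

Prediction calculation:
ŷ = 20.3196 + 2.7820 × (-5.96)
ŷ = 3.7389

Reliability:
- Data range: x ∈ [1.32, 8.96]
- Prediction point: x = -5.96 is 7.28 units below the observed range → this is EXTRAPOLATION, not interpolation

Why that matters here:
- There are no observations near this x to validate the fitted line there
- The linear relationship may not hold outside the observed range

Report the number if required, but flag clearly that it is an extrapolation.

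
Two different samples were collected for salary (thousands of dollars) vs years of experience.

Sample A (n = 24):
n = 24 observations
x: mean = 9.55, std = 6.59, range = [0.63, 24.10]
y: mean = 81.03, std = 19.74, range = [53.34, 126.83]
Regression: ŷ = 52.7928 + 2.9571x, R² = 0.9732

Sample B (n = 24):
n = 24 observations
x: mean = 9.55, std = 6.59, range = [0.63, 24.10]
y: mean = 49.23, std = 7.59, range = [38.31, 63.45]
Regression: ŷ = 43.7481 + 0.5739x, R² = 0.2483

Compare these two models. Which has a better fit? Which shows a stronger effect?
Model A has the better fit (R² = 0.9732 vs 0.2483). Model A shows the stronger effect (|β₁| = 2.9571 vs 0.5739).

Model Comparison:

Fit — compare R²:
- Model A: R² = 0.9732 → 97.32% of variance in salary explained
- Model B: R² = 0.2483 → 24.83% of variance in salary explained
- 0.9732 > 0.2483 → Model A has the better fit

Effect size (slope magnitude):
- Model A: β₁ = 2.9571 → predicted salary rises 2.9571 thousand dollars per additional year of experience
- Model B: β₁ = 0.5739 → predicted salary rises 0.5739 thousand dollars per additional year of experience
- |2.9571| > |0.5739| → Model A shows the stronger marginal effect

Notes:
- A better fit (higher R²) doesn't necessarily mean a more important relationship.
- A steeper slope doesn't make a better model if the scatter around the line is large.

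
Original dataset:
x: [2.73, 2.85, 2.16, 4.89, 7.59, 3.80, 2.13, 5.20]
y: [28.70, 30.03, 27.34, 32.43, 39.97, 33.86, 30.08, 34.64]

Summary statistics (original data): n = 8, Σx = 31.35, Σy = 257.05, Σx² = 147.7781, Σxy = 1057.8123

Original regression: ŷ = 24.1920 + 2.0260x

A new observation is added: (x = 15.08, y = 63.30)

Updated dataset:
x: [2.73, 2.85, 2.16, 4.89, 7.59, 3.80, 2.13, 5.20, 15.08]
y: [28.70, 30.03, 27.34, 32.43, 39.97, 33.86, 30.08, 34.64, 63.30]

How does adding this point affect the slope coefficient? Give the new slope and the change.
The slope changes from 2.0260 to 2.6517 (change of +0.6257, or +30.9%).

x = 15.08 lies well outside the original x-range [2.13, 7.59] (x̄ ≈ 3.92), so this observation has high leverage and can move the slope substantially.

Step 1: Update the sums with the new point (n goes from 8 to 9)
Σx  = 31.35 + 15.08 = 46.43
Σy  = 257.05 + 63.30 = 320.35
Σx² = 147.7781 + 15.08² = 147.7781 + 227.4064 = 375.1845
Σxy = 1057.8123 + 15.08×63.30 = 1057.8123 + 954.5640 = 2012.3763

Step 2: Recompute the slope with b₁ = (nΣxy − ΣxΣy) / (nΣx² − (Σx)²)
Numerator   = 9×2012.3763 − 46.43×320.35 = 18111.3867 − 14873.8505 = 3237.5362
Denominator = 9×375.1845 − 46.43² = 3376.6605 − 2155.7449 = 1220.9156
b₁(new) = 3237.5362 / 1220.9156 = 2.6517

(Same formula on the original sums: (8×1057.8123 − 31.35×257.05) / (8×147.7781 − 31.35²) = 403.9809 / 199.4023 = 2.0260, matching the given fit.)

Step 3: Change in slope
Δβ₁ = 2.6517 − 2.0260 = +0.6257
Relative change = +0.6257 / 2.0260 × 100% = +30.9%
→ the slope increases when the point is added.

Because the point sits above the extension of the original line at a high-leverage x, it tilts the fit up.
In practice: examine leverage (hᵢ) and Cook's distance rather than deleting it automatically.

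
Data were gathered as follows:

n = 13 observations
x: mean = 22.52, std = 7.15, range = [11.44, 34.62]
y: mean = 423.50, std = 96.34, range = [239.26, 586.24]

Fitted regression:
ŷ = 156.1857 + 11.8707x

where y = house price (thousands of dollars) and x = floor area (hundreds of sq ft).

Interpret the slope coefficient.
An increase of one hundred sq ft in floor area is associated with a 11.8707 thousand dollars increase in predicted house price.

β₁ = 11.8707 is the change in predicted house price (thousand dollars) per additional hundred sq ft of floor area.

Interpretation:
- Floor area up by 1 hundred sq ft → predicted house price increases by 11.8707 thousand dollars
- This is a linear approximation: the same per-unit change is assumed across the whole observed x range
- The slope describes association in these data, not necessarily a causal effect

(β₀ = 156.1857 is the fitted value at x = 0 and is not part of the slope interpretation.)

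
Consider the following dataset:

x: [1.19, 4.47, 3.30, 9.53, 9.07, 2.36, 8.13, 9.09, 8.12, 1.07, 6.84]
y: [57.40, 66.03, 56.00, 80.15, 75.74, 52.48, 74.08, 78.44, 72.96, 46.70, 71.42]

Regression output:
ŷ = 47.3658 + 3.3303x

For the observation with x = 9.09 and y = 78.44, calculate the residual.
Residual = 0.8018

The residual is the difference between the actual value and the predicted value:

Residual = y - ŷ

Step 1: Calculate predicted value
ŷ = 47.3658 + 3.3303 × 9.09
ŷ = 77.6382

Step 2: Calculate residual
Residual = 78.44 - 77.6382
Residual = 0.8018

The residual is positive, so the observed y = 78.44 sits above the regression line (the line underestimates it by 0.8018).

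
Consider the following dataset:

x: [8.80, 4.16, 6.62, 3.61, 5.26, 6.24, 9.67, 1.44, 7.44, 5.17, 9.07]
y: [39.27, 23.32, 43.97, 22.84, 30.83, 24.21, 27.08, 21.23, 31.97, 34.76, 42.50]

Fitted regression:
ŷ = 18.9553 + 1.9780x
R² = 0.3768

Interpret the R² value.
About 37.68% of the variability in y is accounted for by the regression on x (R² = 0.3768) — a moderate linear fit.

R² = 1 − SS_res/SS_tot compares the residual scatter to the total scatter of y about its mean.

Here R² = 0.3768:
- Explained: 37.68% of the variation in y
- Unexplained (residual): 100% − 37.68% = 62.32%
- Rule of thumb (below 0.3 weak; 0.3 to below 0.7 moderate; 0.7 and above strong) → moderate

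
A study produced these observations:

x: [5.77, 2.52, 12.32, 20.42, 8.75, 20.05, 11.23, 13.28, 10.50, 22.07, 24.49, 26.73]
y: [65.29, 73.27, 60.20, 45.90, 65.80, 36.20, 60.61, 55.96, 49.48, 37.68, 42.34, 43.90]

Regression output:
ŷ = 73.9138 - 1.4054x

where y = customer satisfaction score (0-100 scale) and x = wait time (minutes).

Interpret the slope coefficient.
An increase of one minute in wait time is associated with a 1.4054 points decrease in predicted satisfaction score.

β₁ = -1.4054 is the change in predicted satisfaction score (points) per additional minute of wait time.

Interpretation:
- Wait time up by 1 minute → predicted satisfaction score decreases by 1.4054 points
- The effect is assumed constant over the observed range of x (linearity)

The intercept β₀ = 73.9138 is the predicted satisfaction score when wait time = 0; since the smallest observed x is 2.52, this is an extrapolation and mainly anchors the line.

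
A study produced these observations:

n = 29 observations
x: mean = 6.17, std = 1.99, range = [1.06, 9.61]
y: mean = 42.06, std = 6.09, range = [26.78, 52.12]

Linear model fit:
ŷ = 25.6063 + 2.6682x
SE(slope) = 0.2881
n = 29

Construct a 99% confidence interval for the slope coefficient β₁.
The 99% CI for β₁ is (1.8700, 3.4664)

Confidence interval for the slope:

The 99% CI for β₁ is: β̂₁ ± t*(α/2, n-2) × SE(β̂₁)

Step 1: Find critical t-value
- Confidence level = 0.99
- Degrees of freedom = n - 2 = 29 - 2 = 27
- t*(α/2, 27) = 2.7707

Step 2: Calculate margin of error
Margin = 2.7707 × 0.2881 = 0.7982

Step 3: Construct interval
CI = 2.6682 ± 0.7982
CI = (1.8700, 3.4664)

Interpretation: intervals built this way capture the true β₁ in 99% of repeated samples; here the plausible range for the per-unit effect of x on y is 1.8700 to 3.4664.
The interval does not include 0, suggesting a significant linear relationship.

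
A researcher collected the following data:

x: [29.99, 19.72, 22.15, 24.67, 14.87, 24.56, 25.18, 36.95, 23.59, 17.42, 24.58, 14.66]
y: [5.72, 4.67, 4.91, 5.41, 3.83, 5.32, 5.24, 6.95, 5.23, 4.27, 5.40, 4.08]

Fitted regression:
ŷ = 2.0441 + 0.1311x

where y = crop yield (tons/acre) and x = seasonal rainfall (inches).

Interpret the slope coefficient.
For each additional inch of rainfall, predicted crop yield increases by approximately 0.1311 tons/acre.

The slope coefficient β₁ = 0.1311 represents the marginal effect of rainfall on crop yield.

Interpretation:
- Rainfall up by 1 inch → predicted crop yield increases by 0.1311 tons/acre
- This is a linear approximation: the same per-unit change is assumed across the whole observed x range

The intercept β₀ = 2.0441 is the predicted crop yield when rainfall = 0; since the smallest observed x is 14.66, this is an extrapolation and mainly anchors the line.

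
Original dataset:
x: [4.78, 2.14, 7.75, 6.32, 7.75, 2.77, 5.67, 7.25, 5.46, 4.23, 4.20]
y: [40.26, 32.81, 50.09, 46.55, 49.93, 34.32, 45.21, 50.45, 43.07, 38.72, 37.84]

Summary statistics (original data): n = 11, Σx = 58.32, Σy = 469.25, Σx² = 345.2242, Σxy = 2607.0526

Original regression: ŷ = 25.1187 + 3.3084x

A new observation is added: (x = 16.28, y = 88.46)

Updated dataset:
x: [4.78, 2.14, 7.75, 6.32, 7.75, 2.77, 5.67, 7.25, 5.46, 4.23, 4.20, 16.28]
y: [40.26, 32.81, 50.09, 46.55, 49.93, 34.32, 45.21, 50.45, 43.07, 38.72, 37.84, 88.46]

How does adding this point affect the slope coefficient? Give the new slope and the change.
The slope changes from 3.3084 to 3.9596 (change of +0.6512, or +19.7%).

The new point has HIGH LEVERAGE: x = 16.28 is far from the original mean x̄ = 58.32/11 ≈ 5.30 (original range [2.14, 7.75]).

Step 1: Update the sums with the new point (n goes from 11 to 12)
Σx  = 58.32 + 16.28 = 74.60
Σy  = 469.25 + 88.46 = 557.71
Σx² = 345.2242 + 16.28² = 345.2242 + 265.0384 = 610.2626
Σxy = 2607.0526 + 16.28×88.46 = 2607.0526 + 1440.1288 = 4047.1814

Step 2: Recompute the slope with b₁ = (nΣxy − ΣxΣy) / (nΣx² − (Σx)²)
Numerator   = 12×4047.1814 − 74.60×557.71 = 48566.1768 − 41605.1660 = 6961.0108
Denominator = 12×610.2626 − 74.60² = 7323.1512 − 5565.1600 = 1757.9912
b₁(new) = 6961.0108 / 1757.9912 = 3.9596

(Same formula on the original sums: (11×2607.0526 − 58.32×469.25) / (11×345.2242 − 58.32²) = 1310.9186 / 396.2438 = 3.3084, matching the given fit.)

Step 3: Change in slope
Δβ₁ = 3.9596 − 3.3084 = +0.6512
Relative change = +0.6512 / 3.3084 × 100% = +19.7%
→ the slope increases when the point is added.

Because the point sits above the extension of the original line at a high-leverage x, it tilts the fit up.
In practice: refit with and without it and report both if conclusions differ.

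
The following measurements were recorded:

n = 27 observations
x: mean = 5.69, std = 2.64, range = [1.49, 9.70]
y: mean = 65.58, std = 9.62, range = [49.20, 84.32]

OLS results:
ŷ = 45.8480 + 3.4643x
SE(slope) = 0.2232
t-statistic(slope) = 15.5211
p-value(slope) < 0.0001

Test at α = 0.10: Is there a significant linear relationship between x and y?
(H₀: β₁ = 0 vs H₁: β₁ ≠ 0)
p-value < 0.0001 < α = 0.10, so we reject H₀. The relationship is significant.

Hypothesis test for the slope coefficient:

H₀: β₁ = 0 (no linear relationship)
H₁: β₁ ≠ 0 (linear relationship exists)

Test statistic: t = β̂₁ / SE(β̂₁) = 3.4643 / 0.2232 = 15.5211

The p-value (<0.0001) is the probability, under H₀, of a t-statistic at least as extreme as |t| = 15.5211 (two-sided, df = n − 2 = 25).

Decision rule: reject H₀ if p-value < α.
p-value < 0.0001 < α = 0.10 → reject H₀.

Conclusion: the linear association between x and y is significant at the 10% level.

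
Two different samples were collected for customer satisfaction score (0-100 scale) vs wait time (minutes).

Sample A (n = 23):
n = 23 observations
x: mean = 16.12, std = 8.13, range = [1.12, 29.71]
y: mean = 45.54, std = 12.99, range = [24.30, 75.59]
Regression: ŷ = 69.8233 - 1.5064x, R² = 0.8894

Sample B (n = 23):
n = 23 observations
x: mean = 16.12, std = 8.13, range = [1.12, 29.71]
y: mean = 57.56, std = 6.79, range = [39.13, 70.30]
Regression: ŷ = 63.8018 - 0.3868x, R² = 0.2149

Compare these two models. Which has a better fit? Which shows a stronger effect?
Model A has the better fit (R² = 0.8894 vs 0.2149). Model A shows the stronger effect (|β₁| = 1.5064 vs 0.3868).

Model Comparison:

Which explains more variance? (R²)
- Model A: R² = 0.8894 → 88.94% of variance in satisfaction score explained
- Model B: R² = 0.2149 → 21.49% of variance in satisfaction score explained
- 0.8894 > 0.2149 → Model A has the better fit

Which has the larger per-minute effect? (|β₁|)
- Model A: β₁ = -1.5064 → predicted satisfaction score falls 1.5064 points per additional minute of wait time
- Model B: β₁ = -0.3868 → predicted satisfaction score falls 0.3868 points per additional minute of wait time
- |-1.5064| > |-0.3868| → Model A shows the stronger marginal effect

Note: A better fit (higher R²) doesn't necessarily mean a more important relationship.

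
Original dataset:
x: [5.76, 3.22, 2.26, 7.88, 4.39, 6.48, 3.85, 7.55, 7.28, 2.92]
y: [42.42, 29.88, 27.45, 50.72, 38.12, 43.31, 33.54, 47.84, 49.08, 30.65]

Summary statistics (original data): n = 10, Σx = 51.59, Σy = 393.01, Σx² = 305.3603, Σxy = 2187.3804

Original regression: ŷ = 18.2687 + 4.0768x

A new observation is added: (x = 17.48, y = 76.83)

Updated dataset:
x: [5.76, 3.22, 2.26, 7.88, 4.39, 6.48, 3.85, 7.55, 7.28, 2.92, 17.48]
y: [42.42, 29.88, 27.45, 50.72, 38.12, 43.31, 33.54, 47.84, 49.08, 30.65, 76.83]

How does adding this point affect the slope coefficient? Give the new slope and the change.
New slope β₁ = 3.2740 versus 4.0768 before: a change of -0.8028 (-19.7%).

The new point has HIGH LEVERAGE: x = 17.48 is far from the original mean x̄ = 51.59/10 ≈ 5.16 (original range [2.26, 7.88]).

Step 1: Update the sums with the new point (n goes from 10 to 11)
Σx  = 51.59 + 17.48 = 69.07
Σy  = 393.01 + 76.83 = 469.84
Σx² = 305.3603 + 17.48² = 305.3603 + 305.5504 = 610.9107
Σxy = 2187.3804 + 17.48×76.83 = 2187.3804 + 1342.9884 = 3530.3688

Step 2: Recompute the slope with b₁ = (nΣxy − ΣxΣy) / (nΣx² − (Σx)²)
Numerator   = 11×3530.3688 − 69.07×469.84 = 38834.0568 − 32451.8488 = 6382.2080
Denominator = 11×610.9107 − 69.07² = 6720.0177 − 4770.6649 = 1949.3528
b₁(new) = 6382.2080 / 1949.3528 = 3.2740

(Same formula on the original sums: (10×2187.3804 − 51.59×393.01) / (10×305.3603 − 51.59²) = 1598.4181 / 392.0749 = 4.0768, matching the given fit.)

Step 3: Change in slope
Δβ₁ = 3.2740 − 4.0768 = -0.8028
Relative change = -0.8028 / 4.0768 × 100% = -19.7%
→ the slope decreases when the point is added.

Because the point sits below the extension of the original line at a high-leverage x, it tilts the fit down.
In practice: check such a point for data-entry or measurement error.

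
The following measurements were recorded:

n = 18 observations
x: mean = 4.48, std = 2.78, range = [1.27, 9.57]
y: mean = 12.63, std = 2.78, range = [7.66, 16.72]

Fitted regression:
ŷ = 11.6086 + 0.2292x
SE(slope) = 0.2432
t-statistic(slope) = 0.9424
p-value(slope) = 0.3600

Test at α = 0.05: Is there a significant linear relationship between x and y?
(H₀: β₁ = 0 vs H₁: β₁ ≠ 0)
Fail to reject H₀: p-value = 0.3600 ≥ α = 0.05. The linear relationship is not significant at the 5% level.

Hypothesis test for the slope coefficient:

H₀: β₁ = 0 (no linear relationship)
H₁: β₁ ≠ 0 (linear relationship exists)

Test statistic: t = β̂₁ / SE(β̂₁) = 0.2292 / 0.2432 = 0.9424

The p-value (0.3600) is the probability, under H₀, of a t-statistic at least as extreme as |t| = 0.9424 (two-sided, df = n − 2 = 16).

Decision rule: reject H₀ if p-value < α.
p-value = 0.3600 ≥ α = 0.05 → fail to reject H₀.

At α = 0.05 the data do not provide convincing evidence of a nonzero slope.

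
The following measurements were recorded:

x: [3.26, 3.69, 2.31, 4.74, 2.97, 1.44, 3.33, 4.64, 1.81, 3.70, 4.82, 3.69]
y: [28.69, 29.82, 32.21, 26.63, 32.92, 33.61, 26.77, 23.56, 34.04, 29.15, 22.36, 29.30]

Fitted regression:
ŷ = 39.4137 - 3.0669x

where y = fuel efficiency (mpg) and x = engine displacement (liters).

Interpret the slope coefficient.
For each additional liter of engine displacement, predicted fuel efficiency decreases by approximately 3.0669 mpg.

β₁ = -3.0669 is the change in predicted fuel efficiency (mpg) per additional liter of engine displacement.

Interpretation:
- Engine displacement up by 1 liter → predicted fuel efficiency decreases by 3.0669 mpg
- The effect is assumed constant over the observed range of x (linearity)
- The slope describes association in these data, not necessarily a causal effect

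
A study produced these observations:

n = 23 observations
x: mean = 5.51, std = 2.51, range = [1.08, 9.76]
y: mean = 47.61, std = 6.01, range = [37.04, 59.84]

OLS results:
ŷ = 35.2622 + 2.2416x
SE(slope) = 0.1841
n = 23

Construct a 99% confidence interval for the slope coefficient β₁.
The 99% CI for β₁ is (1.7203, 2.7629)

Confidence interval for the slope:

The 99% CI for β₁ is: β̂₁ ± t*(α/2, n-2) × SE(β̂₁)

Step 1: Find critical t-value
- Confidence level = 0.99
- Degrees of freedom = n - 2 = 23 - 2 = 21
- t*(α/2, 21) = 2.8314

Step 2: Calculate margin of error
Margin = 2.8314 × 0.1841 = 0.5213

Step 3: Construct interval
CI = 2.2416 ± 0.5213
CI = (1.7203, 2.7629)

Interpretation: each one-unit increase in x is associated with a change in mean y of between 1.7203 and 2.7629, with 99% confidence.
Since 0 is outside the interval, a two-sided test at α = 0.01 would reject H₀: β₁ = 0.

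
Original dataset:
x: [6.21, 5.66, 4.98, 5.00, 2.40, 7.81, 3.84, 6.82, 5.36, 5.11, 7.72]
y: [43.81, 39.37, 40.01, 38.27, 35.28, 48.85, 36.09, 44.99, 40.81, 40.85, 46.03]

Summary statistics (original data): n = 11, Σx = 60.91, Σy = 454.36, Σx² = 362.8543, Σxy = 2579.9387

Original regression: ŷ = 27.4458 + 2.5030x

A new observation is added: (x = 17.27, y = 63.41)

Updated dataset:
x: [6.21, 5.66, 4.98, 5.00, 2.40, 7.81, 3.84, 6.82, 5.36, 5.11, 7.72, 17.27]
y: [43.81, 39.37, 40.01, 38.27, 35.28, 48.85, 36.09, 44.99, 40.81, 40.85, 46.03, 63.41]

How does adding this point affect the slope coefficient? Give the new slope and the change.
Adding the point moves β₁ from 2.5030 to 1.9883, i.e. it decreases by 0.5147 (-20.6%).

The new point has HIGH LEVERAGE: x = 17.27 is far from the original mean x̄ = 60.91/11 ≈ 5.54 (original range [2.40, 7.81]).

Step 1: Update the sums with the new point (n goes from 11 to 12)
Σx  = 60.91 + 17.27 = 78.18
Σy  = 454.36 + 63.41 = 517.77
Σx² = 362.8543 + 17.27² = 362.8543 + 298.2529 = 661.1072
Σxy = 2579.9387 + 17.27×63.41 = 2579.9387 + 1095.0907 = 3675.0294

Step 2: Recompute the slope with b₁ = (nΣxy − ΣxΣy) / (nΣx² − (Σx)²)
Numerator   = 12×3675.0294 − 78.18×517.77 = 44100.3528 − 40479.2586 = 3621.0942
Denominator = 12×661.1072 − 78.18² = 7933.2864 − 6112.1124 = 1821.1740
b₁(new) = 3621.0942 / 1821.1740 = 1.9883

(Same formula on the original sums: (11×2579.9387 − 60.91×454.36) / (11×362.8543 − 60.91²) = 704.2581 / 281.3692 = 2.5030, matching the given fit.)

Step 3: Change in slope
Δβ₁ = 1.9883 − 2.5030 = -0.5147
Relative change = -0.5147 / 2.5030 × 100% = -20.6%
→ the slope decreases when the point is added.

Because the point sits below the extension of the original line at a high-leverage x, it tilts the fit down.
In practice: check such a point for data-entry or measurement error; examine leverage (hᵢ) and Cook's distance rather than deleting it automatically.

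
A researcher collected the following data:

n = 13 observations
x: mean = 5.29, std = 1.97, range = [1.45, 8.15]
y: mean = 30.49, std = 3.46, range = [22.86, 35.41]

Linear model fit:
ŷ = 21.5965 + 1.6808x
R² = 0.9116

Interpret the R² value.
R² = 0.9116 means 91.16% of the variation in y is explained by the linear relationship with x. This indicates a strong fit.

The coefficient of determination R² is the fraction of the total variation in y that the fitted line accounts for.

Here R² = 0.9116:
- Explained: 91.16% of the variation in y
- Unexplained (residual): 100% − 91.16% = 8.84%
- Rule of thumb (below 0.3 weak; 0.3 to below 0.7 moderate; 0.7 and above strong) → strong

Note: R² says nothing about causation, and a high R² does not by itself mean the linear form is appropriate — check the residuals.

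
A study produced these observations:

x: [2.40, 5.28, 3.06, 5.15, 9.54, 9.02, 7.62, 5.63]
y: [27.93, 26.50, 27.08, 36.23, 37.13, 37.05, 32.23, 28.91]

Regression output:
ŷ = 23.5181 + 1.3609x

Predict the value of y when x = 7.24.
ŷ = 33.3710

x = 7.24 lies inside the observed range [2.40, 9.54], so the fitted equation applies directly:

ŷ = 23.5181 + 1.3609 × 7.24
ŷ = 23.5181 + 9.8529
ŷ = 33.3710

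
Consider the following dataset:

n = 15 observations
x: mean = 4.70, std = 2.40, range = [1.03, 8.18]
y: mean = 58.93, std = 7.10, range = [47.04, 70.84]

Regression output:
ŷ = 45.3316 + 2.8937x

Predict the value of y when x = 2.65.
ŷ = 52.9999

To predict y for x = 2.65, substitute into the regression equation:

ŷ = 45.3316 + 2.8937 × 2.65
ŷ = 45.3316 + 7.6683
ŷ = 52.9999

This is the fitted mean response at that x — an individual observation would come with a wider prediction interval.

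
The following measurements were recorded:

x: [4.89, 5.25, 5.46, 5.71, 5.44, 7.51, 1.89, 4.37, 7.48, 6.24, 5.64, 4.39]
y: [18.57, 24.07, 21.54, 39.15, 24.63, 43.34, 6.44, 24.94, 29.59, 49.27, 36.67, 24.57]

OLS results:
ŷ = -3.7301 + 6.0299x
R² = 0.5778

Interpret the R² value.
About 57.78% of the variability in y is accounted for by the regression on x (R² = 0.5778) — a moderate linear fit.

R² (coefficient of determination) measures the proportion of variance in y explained by the regression model.

Here R² = 0.5778:
- Explained: 57.78% of the variation in y
- Unexplained (residual): 100% − 57.78% = 42.22%
- Rule of thumb (below 0.3 weak; 0.3 to below 0.7 moderate; 0.7 and above strong) → moderate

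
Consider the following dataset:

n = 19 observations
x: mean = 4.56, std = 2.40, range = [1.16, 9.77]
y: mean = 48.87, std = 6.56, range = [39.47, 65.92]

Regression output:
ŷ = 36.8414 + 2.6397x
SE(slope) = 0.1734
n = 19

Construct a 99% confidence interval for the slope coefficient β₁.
The 99% CI for β₁ is (2.1372, 3.1422)

Confidence interval for the slope:

The 99% CI for β₁ is: β̂₁ ± t*(α/2, n-2) × SE(β̂₁)

Step 1: Find critical t-value
- Confidence level = 0.99
- Degrees of freedom = n - 2 = 19 - 2 = 17
- t*(α/2, 17) = 2.8982

Step 2: Calculate margin of error
Margin = 2.8982 × 0.1734 = 0.5025

Step 3: Construct interval
CI = 2.6397 ± 0.5025
CI = (2.1372, 3.1422)

Interpretation: each one-unit increase in x is associated with a change in mean y of between 2.1372 and 3.1422, with 99% confidence.
Both endpoints are positive, so the data support a genuinely positive slope at this confidence level.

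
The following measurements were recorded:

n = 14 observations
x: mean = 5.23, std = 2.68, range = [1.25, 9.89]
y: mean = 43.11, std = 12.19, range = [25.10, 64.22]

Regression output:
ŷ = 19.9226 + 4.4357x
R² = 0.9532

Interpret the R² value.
R² = 0.9532 means 95.32% of the variation in y is explained by the linear relationship with x. This indicates a strong fit.

The coefficient of determination R² is the fraction of the total variation in y that the fitted line accounts for.

Here R² = 0.9532:
- Explained: 95.32% of the variation in y
- Unexplained (residual): 100% − 95.32% = 4.68%
- Rule of thumb (below 0.3 weak; 0.3 to below 0.7 moderate; 0.7 and above strong) → strong

Equivalently, for simple linear regression R² = r², so |r| = √0.9532 ≈ 0.9763.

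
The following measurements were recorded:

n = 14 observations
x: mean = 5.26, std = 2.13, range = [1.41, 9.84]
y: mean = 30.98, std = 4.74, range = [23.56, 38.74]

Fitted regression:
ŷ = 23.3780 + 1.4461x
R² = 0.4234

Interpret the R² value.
About 42.34% of the variability in y is accounted for by the regression on x (R² = 0.4234) — a moderate linear fit.

The coefficient of determination R² is the fraction of the total variation in y that the fitted line accounts for.

Here R² = 0.4234:
- Explained: 42.34% of the variation in y
- Unexplained (residual): 100% − 42.34% = 57.66%
- Rule of thumb (below 0.3 weak; 0.3 to below 0.7 moderate; 0.7 and above strong) → moderate

Note: R² never decreases when predictors are added, so it should not be used alone to compare models of different size.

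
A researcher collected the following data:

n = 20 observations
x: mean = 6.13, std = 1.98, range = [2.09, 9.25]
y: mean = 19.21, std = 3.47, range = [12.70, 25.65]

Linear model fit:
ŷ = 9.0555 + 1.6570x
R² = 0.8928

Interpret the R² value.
The model explains 89.28% of the variance in y (R² = 0.8928), leaving 10.72% unexplained; the fit is strong.

The coefficient of determination R² is the fraction of the total variation in y that the fitted line accounts for.

Here R² = 0.8928:
- Explained: 89.28% of the variation in y
- Unexplained (residual): 100% − 89.28% = 10.72%
- Rule of thumb (below 0.3 weak; 0.3 to below 0.7 moderate; 0.7 and above strong) → strong

Note: R² never decreases when predictors are added, so it should not be used alone to compare models of different size.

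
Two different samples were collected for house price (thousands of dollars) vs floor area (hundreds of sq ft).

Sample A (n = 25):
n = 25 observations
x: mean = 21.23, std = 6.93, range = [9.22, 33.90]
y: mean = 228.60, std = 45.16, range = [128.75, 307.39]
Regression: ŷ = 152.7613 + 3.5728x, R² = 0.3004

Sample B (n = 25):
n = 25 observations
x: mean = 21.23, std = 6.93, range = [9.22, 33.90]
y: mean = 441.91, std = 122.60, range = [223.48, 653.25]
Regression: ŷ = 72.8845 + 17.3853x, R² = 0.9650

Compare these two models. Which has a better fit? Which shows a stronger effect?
Model B has the better fit (R² = 0.9650 vs 0.3004). Model B shows the stronger effect (|β₁| = 17.3853 vs 3.5728).

Model Comparison:

Which explains more variance? (R²)
- Model A: R² = 0.3004 → 30.04% of variance in house price explained
- Model B: R² = 0.9650 → 96.50% of variance in house price explained
- 0.9650 > 0.3004 → Model B has the better fit

Effect size (slope magnitude):
- Model A: β₁ = 3.5728 → predicted house price rises 3.5728 thousand dollars per additional hundred sq ft of floor area
- Model B: β₁ = 17.3853 → predicted house price rises 17.3853 thousand dollars per additional hundred sq ft of floor area
- |3.5728| < |17.3853| → Model B shows the stronger marginal effect

Notes:
- A steeper slope doesn't make a better model if the scatter around the line is large.
- The two samples could reflect different populations, time periods, or measurement quality.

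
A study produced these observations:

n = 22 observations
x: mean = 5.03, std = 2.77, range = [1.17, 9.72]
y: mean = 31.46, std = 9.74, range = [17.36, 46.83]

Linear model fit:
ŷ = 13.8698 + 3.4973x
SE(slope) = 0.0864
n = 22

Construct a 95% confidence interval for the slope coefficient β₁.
The 95% CI for β₁ is (3.3171, 3.6775)

Confidence interval for the slope:

The 95% CI for β₁ is: β̂₁ ± t*(α/2, n-2) × SE(β̂₁)

Step 1: Find critical t-value
- Confidence level = 0.95
- Degrees of freedom = n - 2 = 22 - 2 = 20
- t*(α/2, 20) = 2.0860

Step 2: Calculate margin of error
Margin = 2.0860 × 0.0864 = 0.1802

Step 3: Construct interval
CI = 3.4973 ± 0.1802
CI = (3.3171, 3.6775)

Interpretation: We are 95% confident that the true slope β₁ lies between 3.3171 and 3.6775.
Since 0 is outside the interval, a two-sided test at α = 0.05 would reject H₀: β₁ = 0.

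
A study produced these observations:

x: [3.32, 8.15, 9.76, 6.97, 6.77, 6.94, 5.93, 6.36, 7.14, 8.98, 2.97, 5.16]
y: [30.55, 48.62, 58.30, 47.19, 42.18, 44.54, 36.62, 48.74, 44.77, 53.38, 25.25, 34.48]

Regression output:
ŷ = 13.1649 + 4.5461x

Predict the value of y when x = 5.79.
ŷ = 39.4868

To predict y for x = 5.79, substitute into the regression equation:

ŷ = 13.1649 + 4.5461 × 5.79
ŷ = 13.1649 + 26.3219
ŷ = 39.4868

This is the fitted mean response at that x — an individual observation would come with a wider prediction interval.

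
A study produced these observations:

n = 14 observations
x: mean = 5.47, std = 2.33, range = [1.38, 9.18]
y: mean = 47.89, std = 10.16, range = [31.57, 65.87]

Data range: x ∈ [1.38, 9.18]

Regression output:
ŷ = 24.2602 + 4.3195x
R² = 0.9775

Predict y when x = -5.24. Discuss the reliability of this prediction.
ŷ = 1.6260 (extrapolation — x = -5.24 lies outside [1.38, 9.18], so reliability is low).

Prediction calculation:
ŷ = 24.2602 + 4.3195 × (-5.24)
ŷ = 1.6260

Reliability:
- Data range: x ∈ [1.38, 9.18]
- Prediction point: x = -5.24 is 6.62 units below the observed range → this is EXTRAPOLATION, not interpolation

Why that matters here:
- Real relationships often flatten, saturate, or turn nonlinear at extremes
- There are no observations near this x to validate the fitted line there
- R² describes fit only over the sampled x values; it says nothing about behaviour beyond them

The R² = 0.9775 only validates the fit within [1.38, 9.18]; treat ŷ = 1.6260 with caution.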